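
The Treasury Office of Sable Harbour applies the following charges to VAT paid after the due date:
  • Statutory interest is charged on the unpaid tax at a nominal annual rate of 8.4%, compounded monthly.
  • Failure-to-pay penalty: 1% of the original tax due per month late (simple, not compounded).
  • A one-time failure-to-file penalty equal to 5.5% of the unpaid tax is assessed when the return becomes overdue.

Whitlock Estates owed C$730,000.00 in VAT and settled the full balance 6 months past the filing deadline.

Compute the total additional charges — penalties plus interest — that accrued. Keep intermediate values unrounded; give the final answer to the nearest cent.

C$115,151.58

Failure-to-file penalty: 5.5% × C$730,000.00 = C$40,150.00
Failure-to-pay penalty = 1% × C$730,000.00 × 6 mo = C$43,800.00
Interest (8.4%/yr ÷ 12 = 0.7%/month): C$730,000.00 × ((1 + 0.007)^6 − 1) = C$31,201.5842…
Penalties + interest = C$83,950.0000 + C$31,201.5842… = C$115,151.58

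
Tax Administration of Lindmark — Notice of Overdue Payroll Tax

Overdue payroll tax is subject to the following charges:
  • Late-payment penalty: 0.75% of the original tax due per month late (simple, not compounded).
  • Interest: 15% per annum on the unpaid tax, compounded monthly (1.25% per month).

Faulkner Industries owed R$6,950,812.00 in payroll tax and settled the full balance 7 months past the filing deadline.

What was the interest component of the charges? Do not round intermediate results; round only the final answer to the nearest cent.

R$631,484.54

Interest: R$6,950,812.00 × ((1 + 0.0125)^7 − 1) = R$6,950,812.00 × 0.0908505… = R$631,484.5392…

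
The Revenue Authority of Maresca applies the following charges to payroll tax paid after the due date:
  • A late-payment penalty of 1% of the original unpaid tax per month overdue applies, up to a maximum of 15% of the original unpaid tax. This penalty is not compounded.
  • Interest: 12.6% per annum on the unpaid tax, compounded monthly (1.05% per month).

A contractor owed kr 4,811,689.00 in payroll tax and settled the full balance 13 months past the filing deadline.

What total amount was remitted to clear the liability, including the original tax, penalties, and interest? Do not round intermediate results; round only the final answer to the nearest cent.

kr 6,137,017.91

Penalty: 13 × 1% × kr 4,811,689.00 = kr 625,519.57 (below the 15% cap of kr 721,753.35)
Interest: kr 4,811,689.00 × ((1 + 0.0105)^13 − 1) = kr 4,811,689.00 × 0.1454394… = kr 699,809.3450…
Total = kr 4,811,689.00 + kr 625,519.5700 + kr 699,809.3450… = kr 6,137,017.91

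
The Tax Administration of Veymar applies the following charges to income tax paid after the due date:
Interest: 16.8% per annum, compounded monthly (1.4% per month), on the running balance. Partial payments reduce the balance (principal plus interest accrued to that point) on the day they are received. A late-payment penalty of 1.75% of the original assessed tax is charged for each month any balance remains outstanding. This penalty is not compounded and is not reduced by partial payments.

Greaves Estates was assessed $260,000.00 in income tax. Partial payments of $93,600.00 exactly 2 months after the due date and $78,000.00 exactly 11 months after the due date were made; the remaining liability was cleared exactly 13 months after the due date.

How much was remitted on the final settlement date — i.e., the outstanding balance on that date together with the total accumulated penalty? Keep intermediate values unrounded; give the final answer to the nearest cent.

Balance at month 2: $260,000.0000 × (1 + 0.014)^2 = $267,330.9600
After $93,600.00 payment: $267,330.9600 − $93,600.00 = $173,730.9600
Balance at month 11: $173,730.9600 × (1 + 0.014)^9 = $196,887.8037…
After $78,000.00 payment: $196,887.8037… − $78,000.00 = $118,887.8037…
Balance at month 13: $118,887.8037… × (1 + 0.014)^2 = $122,239.9642…
Penalty: 13 × 1.75% × $260,000.00 = $59,150.00
Final settlement = outstanding balance + penalty = $122,239.9642… + $59,150.00 = $181,389.96

$181,389.96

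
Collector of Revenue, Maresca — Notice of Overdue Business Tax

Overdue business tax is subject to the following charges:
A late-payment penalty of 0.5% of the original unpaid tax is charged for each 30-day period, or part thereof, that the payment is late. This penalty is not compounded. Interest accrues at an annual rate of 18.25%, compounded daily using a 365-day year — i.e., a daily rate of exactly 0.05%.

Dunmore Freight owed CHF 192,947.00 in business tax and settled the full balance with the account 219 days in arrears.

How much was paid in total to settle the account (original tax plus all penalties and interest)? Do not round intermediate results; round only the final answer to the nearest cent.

Penalty periods: ⌈219/30⌉ = 8; penalty = 8 × 0.5% × CHF 192,947.00 = CHF 7,717.88
Interest: CHF 192,947.00 × ((1 + 0.0005)^219 − 1) = CHF 192,947.00 × 0.11568954… = CHF 22,321.9494…
Total = CHF 192,947.00 + CHF 7,717.8800 + CHF 22,321.9494… = CHF 222,986.83

CHF 222,986.83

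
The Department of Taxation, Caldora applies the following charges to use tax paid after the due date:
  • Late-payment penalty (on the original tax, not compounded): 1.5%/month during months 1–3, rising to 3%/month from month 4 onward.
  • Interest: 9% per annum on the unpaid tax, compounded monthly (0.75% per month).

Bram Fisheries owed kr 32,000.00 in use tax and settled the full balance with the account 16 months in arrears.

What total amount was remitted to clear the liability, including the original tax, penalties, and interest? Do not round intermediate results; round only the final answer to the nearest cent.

Penalty, months 1–3: 3 × 1.5% × kr 32,000.00 = kr 1,440.00
Penalty, months 4–16: 13 × 3% × kr 32,000.00 = kr 12,480.00
Interest: kr 32,000.00 × ((1 + 0.0075)^16 − 1) = kr 32,000.00 × 0.1269921… = kr 4,063.7476…
Total = kr 32,000.00 + kr 13,920.0000 + kr 4,063.7476… = kr 49,983.75

kr 49,983.75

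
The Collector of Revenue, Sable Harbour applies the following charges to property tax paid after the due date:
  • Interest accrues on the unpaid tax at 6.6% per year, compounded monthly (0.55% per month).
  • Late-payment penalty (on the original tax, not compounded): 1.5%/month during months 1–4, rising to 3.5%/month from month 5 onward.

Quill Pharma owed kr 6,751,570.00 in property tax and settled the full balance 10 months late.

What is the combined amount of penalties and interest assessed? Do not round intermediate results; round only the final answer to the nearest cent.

Penalty, months 1–4: 4 × 1.5% × kr 6,751,570.00 = kr 405,094.20
Penalty, months 5–10: 6 × 3.5% × kr 6,751,570.00 = kr 1,417,829.70
Interest: kr 6,751,570.00 × ((1 + 0.0055)^10 − 1) = kr 6,751,570.00 × 0.0563814… = kr 380,663.0258…
Penalties + interest = kr 1,822,923.9000 + kr 380,663.0258… = kr 2,203,586.93

kr 2,203,586.93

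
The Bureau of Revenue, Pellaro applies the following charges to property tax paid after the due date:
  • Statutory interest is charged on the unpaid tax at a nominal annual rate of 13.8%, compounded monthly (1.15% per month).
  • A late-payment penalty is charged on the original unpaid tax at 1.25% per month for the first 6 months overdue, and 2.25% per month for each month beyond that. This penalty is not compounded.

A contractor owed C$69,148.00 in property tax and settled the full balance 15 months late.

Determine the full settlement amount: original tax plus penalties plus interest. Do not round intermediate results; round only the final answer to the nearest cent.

Penalty, months 1–6: 6 × 1.25% × C$69,148.00 = C$5,186.10
Penalty, months 7–15: 9 × 2.25% × C$69,148.00 = C$14,002.47
Interest: C$69,148.00 × ((1 + 0.0115)^15 − 1) = C$69,148.00 × 0.1871027… = C$12,937.7801…
Total = C$69,148.00 + C$19,188.5700 + C$12,937.7801… = C$101,274.35

C$101,274.35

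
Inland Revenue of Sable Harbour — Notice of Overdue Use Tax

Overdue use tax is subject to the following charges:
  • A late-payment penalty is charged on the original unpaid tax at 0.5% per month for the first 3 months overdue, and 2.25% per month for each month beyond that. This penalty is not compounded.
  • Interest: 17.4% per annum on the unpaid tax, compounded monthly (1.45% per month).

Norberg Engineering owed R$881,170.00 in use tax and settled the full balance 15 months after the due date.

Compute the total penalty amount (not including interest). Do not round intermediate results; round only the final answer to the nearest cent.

Penalty, months 1–3: 3 × 0.5% × R$881,170.00 = R$13,217.55
Penalty, months 4–15: 12 × 2.25% × R$881,170.00 = R$237,915.90
Total penalty = R$13,217.55 + R$237,915.90 = R$251,133.45

R$251,133.45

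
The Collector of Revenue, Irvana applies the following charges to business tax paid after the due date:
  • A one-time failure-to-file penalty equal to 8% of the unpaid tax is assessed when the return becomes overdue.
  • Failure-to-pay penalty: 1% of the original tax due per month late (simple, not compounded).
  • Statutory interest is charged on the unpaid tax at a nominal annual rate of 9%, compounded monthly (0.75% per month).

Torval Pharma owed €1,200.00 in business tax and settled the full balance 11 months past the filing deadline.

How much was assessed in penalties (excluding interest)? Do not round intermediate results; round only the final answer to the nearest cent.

€228.00

Failure-to-file penalty: 8% × €1,200.00 = €96.00
Failure-to-pay penalty = 1% × €1,200.00 × 11 mo = €132.00
Total penalty = €96.00 + €132.00 = €228.00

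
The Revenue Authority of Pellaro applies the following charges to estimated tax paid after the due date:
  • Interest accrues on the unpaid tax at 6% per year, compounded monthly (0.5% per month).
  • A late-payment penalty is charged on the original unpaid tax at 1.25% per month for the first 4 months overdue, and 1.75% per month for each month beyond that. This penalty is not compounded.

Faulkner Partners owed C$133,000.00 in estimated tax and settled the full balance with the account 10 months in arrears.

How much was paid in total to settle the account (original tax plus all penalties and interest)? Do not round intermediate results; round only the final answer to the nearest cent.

C$160,416.64

Penalty, months 1–4: 4 × 1.25% × C$133,000.00 = C$6,650.00
Penalty, months 5–10: 6 × 1.75% × C$133,000.00 = C$13,965.00
Interest: C$133,000.00 × ((1 + 0.005)^10 − 1) = C$133,000.00 × 0.0511401… = C$6,801.6376…
Total = C$133,000.00 + C$20,615.0000 + C$6,801.6376… = C$160,416.64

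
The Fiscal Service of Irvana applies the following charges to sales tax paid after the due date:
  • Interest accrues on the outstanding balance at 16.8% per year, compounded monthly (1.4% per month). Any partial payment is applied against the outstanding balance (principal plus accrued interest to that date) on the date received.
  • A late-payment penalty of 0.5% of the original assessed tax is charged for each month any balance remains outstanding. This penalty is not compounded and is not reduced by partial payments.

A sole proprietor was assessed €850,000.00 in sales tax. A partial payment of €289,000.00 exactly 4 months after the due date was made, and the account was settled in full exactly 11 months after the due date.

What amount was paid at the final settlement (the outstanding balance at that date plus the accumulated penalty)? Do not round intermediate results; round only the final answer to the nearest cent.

€718,669.16

Balance at month 4: €850,000.0000 × (1 + 0.014)^4 = €898,608.9623…
After €289,000.00 payment: €898,608.9623… − €289,000.00 = €609,608.9623…
Balance at month 11: €609,608.9623… × (1 + 0.014)^7 = €671,919.1645…
Penalty: 11 × 0.5% × €850,000.00 = €46,750.00
Final settlement = outstanding balance + penalty = €671,919.1645… + €46,750.00 = €718,669.16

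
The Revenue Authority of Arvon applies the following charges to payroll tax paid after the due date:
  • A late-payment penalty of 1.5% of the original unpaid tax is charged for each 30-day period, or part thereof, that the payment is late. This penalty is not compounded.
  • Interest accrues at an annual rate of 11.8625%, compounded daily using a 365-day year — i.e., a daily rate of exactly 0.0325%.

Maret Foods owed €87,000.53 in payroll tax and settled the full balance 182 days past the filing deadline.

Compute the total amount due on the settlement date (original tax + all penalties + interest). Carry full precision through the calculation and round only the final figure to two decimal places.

€101,436.02

Penalty periods: ⌈182/30⌉ = 7; penalty = 7 × 1.5% × €87,000.53 = €9,135.06…
Interest: €87,000.53 × ((1 + 0.000325)^182 − 1) = €87,000.53 × 0.06092417… = €5,300.4354…
Total = €87,000.53 + €9,135.0557… + €5,300.4354… = €101,436.02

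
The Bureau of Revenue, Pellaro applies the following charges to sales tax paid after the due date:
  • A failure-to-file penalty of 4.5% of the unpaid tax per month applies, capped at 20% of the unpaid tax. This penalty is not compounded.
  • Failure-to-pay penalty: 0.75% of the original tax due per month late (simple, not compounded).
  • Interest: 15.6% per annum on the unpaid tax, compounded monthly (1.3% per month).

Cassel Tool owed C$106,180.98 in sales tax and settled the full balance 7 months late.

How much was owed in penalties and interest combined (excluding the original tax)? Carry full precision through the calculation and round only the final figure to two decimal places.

C$36,858.27

Failure-to-file: 7 × 4.5% × C$106,180.98 = C$33,447.01…, capped at 20% × C$106,180.98 = C$21,236.20…
Failure-to-pay penalty: 7 × 0.75% × C$106,180.98 = C$5,574.50…
Interest: C$106,180.98 × ((1 + 0.013)^7 − 1) = C$106,180.98 × 0.0946269… = C$10,047.5772…
Penalties + interest = C$26,810.6975… + C$10,047.5772… = C$36,858.27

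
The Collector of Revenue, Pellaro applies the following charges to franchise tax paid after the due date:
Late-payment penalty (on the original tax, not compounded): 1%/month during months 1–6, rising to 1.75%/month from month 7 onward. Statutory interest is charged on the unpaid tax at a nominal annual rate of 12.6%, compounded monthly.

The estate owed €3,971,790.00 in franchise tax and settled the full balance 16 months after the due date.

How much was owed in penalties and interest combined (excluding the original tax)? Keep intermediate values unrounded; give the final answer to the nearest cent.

€1,655,843.07

Penalty, months 1–6: 6 × 1% × €3,971,790.00 = €238,307.40
Penalty, months 7–16: 10 × 1.75% × €3,971,790.00 = €695,063.25
Interest (12.6%/yr ÷ 12 = 1.05%/month): €3,971,790.00 × ((1 + 0.0105)^16 − 1) = €722,472.4163…
Penalties + interest = €933,370.6500 + €722,472.4163… = €1,655,843.07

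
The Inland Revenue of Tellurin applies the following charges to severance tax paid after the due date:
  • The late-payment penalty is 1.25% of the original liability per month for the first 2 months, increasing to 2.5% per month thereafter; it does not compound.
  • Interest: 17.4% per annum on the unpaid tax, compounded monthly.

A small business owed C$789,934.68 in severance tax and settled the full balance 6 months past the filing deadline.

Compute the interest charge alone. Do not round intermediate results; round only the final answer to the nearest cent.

Interest (17.4%/yr ÷ 12 = 1.45%/month): C$789,934.68 × ((1 + 0.0145)^6 − 1) = C$71,264.2648…

C$71,264.26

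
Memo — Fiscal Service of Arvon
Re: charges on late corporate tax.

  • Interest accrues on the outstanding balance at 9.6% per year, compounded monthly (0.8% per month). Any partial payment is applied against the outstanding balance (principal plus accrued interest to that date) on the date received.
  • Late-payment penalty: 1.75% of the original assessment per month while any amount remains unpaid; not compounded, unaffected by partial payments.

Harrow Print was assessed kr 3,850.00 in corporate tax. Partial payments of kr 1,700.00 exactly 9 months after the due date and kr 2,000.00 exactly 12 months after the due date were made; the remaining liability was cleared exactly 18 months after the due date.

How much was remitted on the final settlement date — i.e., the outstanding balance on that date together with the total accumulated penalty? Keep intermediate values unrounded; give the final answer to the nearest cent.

kr 1,732.18

Balance at month 9: kr 3,850.0000 × (1 + 0.008)^9 = kr 4,136.2380…
After kr 1,700.00 payment: kr 4,136.2380… − kr 1,700.00 = kr 2,436.2380…
Balance at month 12: kr 2,436.2380… × (1 + 0.008)^3 = kr 2,495.1767…
After kr 2,000.00 payment: kr 2,495.1767… − kr 2,000.00 = kr 495.1767…
Balance at month 18: kr 495.1767… × (1 + 0.008)^6 = kr 519.4257…
Penalty: 18 × 1.75% × kr 3,850.00 = kr 1,212.75
Final settlement = outstanding balance + penalty = kr 519.4257… + kr 1,212.75 = kr 1,732.18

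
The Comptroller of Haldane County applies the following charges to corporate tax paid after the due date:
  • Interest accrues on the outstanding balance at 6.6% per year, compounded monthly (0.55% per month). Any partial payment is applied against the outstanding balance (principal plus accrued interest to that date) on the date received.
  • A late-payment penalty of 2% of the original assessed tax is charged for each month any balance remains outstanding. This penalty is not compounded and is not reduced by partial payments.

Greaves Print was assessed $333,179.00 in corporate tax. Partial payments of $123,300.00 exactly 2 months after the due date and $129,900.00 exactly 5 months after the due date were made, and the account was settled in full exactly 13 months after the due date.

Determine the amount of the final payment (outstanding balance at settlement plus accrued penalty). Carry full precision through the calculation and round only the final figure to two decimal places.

Balance at month 2: $333,179.0000 × (1 + 0.0055)^2 = $336,854.0477…
After $123,300.00 payment: $336,854.0477… − $123,300.00 = $213,554.0477…
Balance at month 5: $213,554.0477… × (1 + 0.0055)^3 = $217,097.1050…
After $129,900.00 payment: $217,097.1050… − $129,900.00 = $87,197.1050…
Balance at month 13: $87,197.1050… × (1 + 0.0055)^8 = $91,108.4516…
Penalty: 13 × 2% × $333,179.00 = $86,626.54
Final settlement = outstanding balance + penalty = $91,108.4516… + $86,626.54 = $177,734.99

$177,734.99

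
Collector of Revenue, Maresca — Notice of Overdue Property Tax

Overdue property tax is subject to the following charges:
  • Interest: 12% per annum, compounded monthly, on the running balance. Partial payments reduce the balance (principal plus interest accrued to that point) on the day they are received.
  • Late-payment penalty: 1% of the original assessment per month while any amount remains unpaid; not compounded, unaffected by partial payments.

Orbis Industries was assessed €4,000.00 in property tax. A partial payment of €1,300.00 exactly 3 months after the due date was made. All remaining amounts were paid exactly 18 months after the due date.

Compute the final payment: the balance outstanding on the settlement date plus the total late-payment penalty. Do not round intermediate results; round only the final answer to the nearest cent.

Monthly rate = 12% ÷ 12 = 1%
Balance at month 3: €4,000.0000 × (1 + 0.01)^3 = €4,121.2040
After €1,300.00 payment: €4,121.2040 − €1,300.00 = €2,821.2040
Balance at month 18: €2,821.2040 × (1 + 0.01)^15 = €3,275.3303…
Penalty: 18 × 1% × €4,000.00 = €720.00
Final settlement = outstanding balance + penalty = €3,275.3303… + €720.00 = €3,995.33

€3,995.33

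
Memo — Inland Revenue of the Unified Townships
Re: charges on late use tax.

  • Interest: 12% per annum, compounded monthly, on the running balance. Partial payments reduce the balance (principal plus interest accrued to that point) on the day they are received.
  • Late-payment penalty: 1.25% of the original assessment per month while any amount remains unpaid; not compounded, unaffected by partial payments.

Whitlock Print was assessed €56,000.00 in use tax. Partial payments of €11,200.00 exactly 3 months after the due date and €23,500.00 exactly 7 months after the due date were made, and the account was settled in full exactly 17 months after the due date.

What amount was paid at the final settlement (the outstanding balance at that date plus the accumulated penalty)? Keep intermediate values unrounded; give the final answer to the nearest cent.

€39,388.32

Monthly rate = 12% ÷ 12 = 1%
Balance at month 3: €56,000.0000 × (1 + 0.01)^3 = €57,696.8560
After €11,200.00 payment: €57,696.8560 − €11,200.00 = €46,496.8560
Balance at month 7: €46,496.8560 × (1 + 0.01)^4 = €48,384.8148…
After €23,500.00 payment: €48,384.8148… − €23,500.00 = €24,884.8148…
Balance at month 17: €24,884.8148… × (1 + 0.01)^10 = €27,488.3170…
Penalty: 17 × 1.25% × €56,000.00 = €11,900.00
Final settlement = outstanding balance + penalty = €27,488.3170… + €11,900.00 = €39,388.32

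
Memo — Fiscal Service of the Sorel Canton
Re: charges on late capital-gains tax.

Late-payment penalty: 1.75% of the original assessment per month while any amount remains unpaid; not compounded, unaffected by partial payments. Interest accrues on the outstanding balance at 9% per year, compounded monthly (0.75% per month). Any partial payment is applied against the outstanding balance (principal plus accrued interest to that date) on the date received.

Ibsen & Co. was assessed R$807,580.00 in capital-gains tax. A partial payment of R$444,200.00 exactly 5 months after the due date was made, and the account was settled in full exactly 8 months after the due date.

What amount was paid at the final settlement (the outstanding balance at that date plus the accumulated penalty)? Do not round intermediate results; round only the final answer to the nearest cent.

Balance at month 5: R$807,580.0000 × (1 + 0.0075)^5 = R$838,321.9335…
After R$444,200.00 payment: R$838,321.9335… − R$444,200.00 = R$394,121.9335…
Balance at month 8: R$394,121.9335… × (1 + 0.0075)^3 = R$403,056.3514…
Penalty: 8 × 1.75% × R$807,580.00 = R$113,061.20
Final settlement = outstanding balance + penalty = R$403,056.3514… + R$113,061.20 = R$516,117.55

R$516,117.55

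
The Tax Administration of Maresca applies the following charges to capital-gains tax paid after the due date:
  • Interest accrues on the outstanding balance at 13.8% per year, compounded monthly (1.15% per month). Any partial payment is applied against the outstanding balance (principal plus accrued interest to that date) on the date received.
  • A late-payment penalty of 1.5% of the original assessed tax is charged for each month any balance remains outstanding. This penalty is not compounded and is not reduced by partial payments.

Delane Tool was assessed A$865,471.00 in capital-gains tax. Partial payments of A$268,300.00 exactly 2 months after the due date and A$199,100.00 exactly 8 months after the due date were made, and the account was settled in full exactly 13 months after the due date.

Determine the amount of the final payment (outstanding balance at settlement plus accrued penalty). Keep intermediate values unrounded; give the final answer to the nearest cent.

A$657,866.03

Balance at month 2: A$865,471.0000 × (1 + 0.0115)^2 = A$885,491.2915…
After A$268,300.00 payment: A$885,491.2915… − A$268,300.00 = A$617,191.2915…
Balance at month 8: A$617,191.2915… × (1 + 0.0115)^6 = A$661,020.7800…
After A$199,100.00 payment: A$661,020.7800… − A$199,100.00 = A$461,920.7800…
Balance at month 13: A$461,920.7800… × (1 + 0.0115)^5 = A$489,099.1808…
Penalty: 13 × 1.5% × A$865,471.00 = A$168,766.85…
Final settlement = outstanding balance + penalty = A$489,099.1808… + A$168,766.85… = A$657,866.03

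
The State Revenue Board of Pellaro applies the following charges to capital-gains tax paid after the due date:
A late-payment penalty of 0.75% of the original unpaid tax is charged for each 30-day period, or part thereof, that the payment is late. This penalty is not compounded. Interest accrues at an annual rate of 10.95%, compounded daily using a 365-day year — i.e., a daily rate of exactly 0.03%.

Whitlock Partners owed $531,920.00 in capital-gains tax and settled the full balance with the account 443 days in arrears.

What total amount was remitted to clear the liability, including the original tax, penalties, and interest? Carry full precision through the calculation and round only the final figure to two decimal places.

Penalty periods: ⌈443/30⌉ = 15; penalty = 15 × 0.75% × $531,920.00 = $59,841.00
Interest: $531,920.00 × ((1 + 0.0003)^443 − 1) = $531,920.00 × 0.14211302… = $75,592.7551…
Total = $531,920.00 + $59,841.0000 + $75,592.7551… = $667,353.76

$667,353.76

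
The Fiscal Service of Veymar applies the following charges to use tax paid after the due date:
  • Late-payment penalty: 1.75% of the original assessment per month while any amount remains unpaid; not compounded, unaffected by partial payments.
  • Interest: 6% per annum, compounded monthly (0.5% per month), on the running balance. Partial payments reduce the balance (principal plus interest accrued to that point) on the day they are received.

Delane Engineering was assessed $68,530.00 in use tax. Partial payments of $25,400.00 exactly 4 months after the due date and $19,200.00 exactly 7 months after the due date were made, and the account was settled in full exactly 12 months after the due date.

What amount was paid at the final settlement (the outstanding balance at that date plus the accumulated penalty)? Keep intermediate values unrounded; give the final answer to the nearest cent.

$41,029.30

Balance at month 4: $68,530.0000 × (1 + 0.005)^4 = $69,910.9138…
After $25,400.00 payment: $69,910.9138… − $25,400.00 = $44,510.9138…
Balance at month 7: $44,510.9138… × (1 + 0.005)^3 = $45,181.9214…
After $19,200.00 payment: $45,181.9214… − $19,200.00 = $25,981.9214…
Balance at month 12: $25,981.9214… × (1 + 0.005)^5 = $26,637.9975…
Penalty: 12 × 1.75% × $68,530.00 = $14,391.30
Final settlement = outstanding balance + penalty = $26,637.9975… + $14,391.30 = $41,029.30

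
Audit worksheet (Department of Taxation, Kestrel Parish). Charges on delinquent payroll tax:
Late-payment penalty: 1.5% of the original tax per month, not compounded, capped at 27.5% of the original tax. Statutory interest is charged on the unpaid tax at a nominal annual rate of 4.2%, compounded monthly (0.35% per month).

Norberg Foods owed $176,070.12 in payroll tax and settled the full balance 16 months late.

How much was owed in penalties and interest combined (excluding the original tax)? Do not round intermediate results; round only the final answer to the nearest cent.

$52,379.85

Penalty: 16 × 1.5% × $176,070.12 = $42,256.83… (below the 27.5% cap of $48,419.28…)
Interest: $176,070.12 × ((1 + 0.0035)^16 − 1) = $176,070.12 × 0.0574943… = $10,123.0257…
Penalties + interest = $42,256.8288 + $10,123.0257… = $52,379.85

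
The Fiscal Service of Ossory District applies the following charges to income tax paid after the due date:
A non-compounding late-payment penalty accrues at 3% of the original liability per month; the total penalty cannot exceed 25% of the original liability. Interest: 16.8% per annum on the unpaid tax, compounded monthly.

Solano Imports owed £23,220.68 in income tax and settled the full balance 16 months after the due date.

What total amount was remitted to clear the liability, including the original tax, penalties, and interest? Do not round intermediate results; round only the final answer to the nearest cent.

Penalty (uncapped): 16 × 3% × £23,220.68 = £11,145.93…; cap = 25% × £23,220.68 = £5,805.17 → penalty = £5,805.17
Interest (16.8%/yr ÷ 12 = 1.4%/month): £23,220.68 × ((1 + 0.014)^16 − 1) = £5,784.9440…
Total = £23,220.68 + £5,805.1700 + £5,784.9440… = £34,810.79

£34,810.79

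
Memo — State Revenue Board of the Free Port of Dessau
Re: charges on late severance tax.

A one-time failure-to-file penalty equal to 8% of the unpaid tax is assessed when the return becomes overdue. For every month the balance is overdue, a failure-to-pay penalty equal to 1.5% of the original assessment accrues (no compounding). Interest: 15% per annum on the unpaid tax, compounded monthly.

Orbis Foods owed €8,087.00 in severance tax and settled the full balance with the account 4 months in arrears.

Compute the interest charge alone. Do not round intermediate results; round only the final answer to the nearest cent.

€411.99

Interest (15%/yr ÷ 12 = 1.25%/month): €8,087.00 × ((1 + 0.0125)^4 − 1) = €411.9949…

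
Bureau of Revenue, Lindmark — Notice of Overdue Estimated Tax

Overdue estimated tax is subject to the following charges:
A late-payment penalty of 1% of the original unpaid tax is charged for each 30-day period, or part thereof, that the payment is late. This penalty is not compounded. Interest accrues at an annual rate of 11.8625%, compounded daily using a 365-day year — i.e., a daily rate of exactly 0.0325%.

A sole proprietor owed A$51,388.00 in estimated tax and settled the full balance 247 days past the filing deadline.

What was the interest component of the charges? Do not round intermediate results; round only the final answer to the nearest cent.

Interest: A$51,388.00 × ((1 + 0.000325)^247 − 1) = A$51,388.00 × 0.08357088… = A$4,294.5404…

A$4,294.54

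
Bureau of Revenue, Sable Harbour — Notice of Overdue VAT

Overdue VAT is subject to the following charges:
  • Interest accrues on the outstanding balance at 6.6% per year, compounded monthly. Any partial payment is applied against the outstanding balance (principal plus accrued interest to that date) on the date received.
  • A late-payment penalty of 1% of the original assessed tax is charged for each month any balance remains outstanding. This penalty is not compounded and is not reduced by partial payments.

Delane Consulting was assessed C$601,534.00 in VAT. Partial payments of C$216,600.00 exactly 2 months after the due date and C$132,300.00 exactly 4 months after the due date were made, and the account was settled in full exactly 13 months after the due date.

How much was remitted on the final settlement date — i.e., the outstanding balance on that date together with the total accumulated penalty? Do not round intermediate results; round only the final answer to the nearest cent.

C$355,125.97

Monthly rate = 6.6% ÷ 12 = 0.55%
Balance at month 2: C$601,534.0000 × (1 + 0.0055)^2 = C$608,169.0704…
After C$216,600.00 payment: C$608,169.0704… − C$216,600.00 = C$391,569.0704…
Balance at month 4: C$391,569.0704… × (1 + 0.0055)^2 = C$395,888.1751…
After C$132,300.00 payment: C$395,888.1751… − C$132,300.00 = C$263,588.1751…
Balance at month 13: C$263,588.1751… × (1 + 0.0055)^9 = C$276,926.5517…
Penalty: 13 × 1% × C$601,534.00 = C$78,199.42
Final settlement = outstanding balance + penalty = C$276,926.5517… + C$78,199.42 = C$355,125.97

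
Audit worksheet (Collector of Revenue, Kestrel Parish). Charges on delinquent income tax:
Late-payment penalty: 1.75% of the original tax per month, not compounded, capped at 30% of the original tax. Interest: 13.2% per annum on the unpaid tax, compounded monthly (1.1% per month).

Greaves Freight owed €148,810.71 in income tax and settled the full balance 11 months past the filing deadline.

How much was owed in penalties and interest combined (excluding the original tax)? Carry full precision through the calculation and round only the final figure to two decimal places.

Penalty: 11 × 1.75% × €148,810.71 = €28,646.06… (below the 30% cap of €44,643.21…)
Interest: €148,810.71 × ((1 + 0.011)^11 − 1) = €148,810.71 × 0.1278795… = €19,029.8424…
Penalties + interest = €28,646.0617… + €19,029.8424… = €47,675.90

€47,675.90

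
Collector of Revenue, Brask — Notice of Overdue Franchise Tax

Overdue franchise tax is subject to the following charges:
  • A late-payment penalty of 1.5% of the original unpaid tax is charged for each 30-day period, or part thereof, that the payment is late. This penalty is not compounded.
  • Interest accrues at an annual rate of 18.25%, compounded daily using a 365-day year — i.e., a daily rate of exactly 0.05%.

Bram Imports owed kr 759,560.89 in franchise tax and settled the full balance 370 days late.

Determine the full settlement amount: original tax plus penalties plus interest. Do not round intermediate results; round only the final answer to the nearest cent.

kr 1,061,989.79

Penalty periods: ⌈370/30⌉ = 13; penalty = 13 × 1.5% × kr 759,560.89 = kr 148,114.37…
Interest: kr 759,560.89 × ((1 + 0.0005)^370 − 1) = kr 759,560.89 × 0.20316281… = kr 154,314.5256…
Total = kr 759,560.89 + kr 148,114.3736… + kr 154,314.5256… = kr 1,061,989.79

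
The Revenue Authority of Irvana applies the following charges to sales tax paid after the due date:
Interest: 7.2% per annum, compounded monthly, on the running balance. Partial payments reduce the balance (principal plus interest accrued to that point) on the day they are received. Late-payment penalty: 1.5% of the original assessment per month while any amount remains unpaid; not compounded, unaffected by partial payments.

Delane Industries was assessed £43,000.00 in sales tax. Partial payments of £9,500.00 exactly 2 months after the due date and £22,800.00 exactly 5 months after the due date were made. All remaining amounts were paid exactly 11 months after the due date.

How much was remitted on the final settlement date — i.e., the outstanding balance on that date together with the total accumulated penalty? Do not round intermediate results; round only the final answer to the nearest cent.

£19,360.99

Monthly rate = 7.2% ÷ 12 = 0.6%
Balance at month 2: £43,000.0000 × (1 + 0.006)^2 = £43,517.5480
After £9,500.00 payment: £43,517.5480 − £9,500.00 = £34,017.5480
Balance at month 5: £34,017.5480 × (1 + 0.006)^3 = £34,633.5451…
After £22,800.00 payment: £34,633.5451… − £22,800.00 = £11,833.5451…
Balance at month 11: £11,833.5451… × (1 + 0.006)^6 = £12,265.9942…
Penalty: 11 × 1.5% × £43,000.00 = £7,095.00
Final settlement = outstanding balance + penalty = £12,265.9942… + £7,095.00 = £19,360.99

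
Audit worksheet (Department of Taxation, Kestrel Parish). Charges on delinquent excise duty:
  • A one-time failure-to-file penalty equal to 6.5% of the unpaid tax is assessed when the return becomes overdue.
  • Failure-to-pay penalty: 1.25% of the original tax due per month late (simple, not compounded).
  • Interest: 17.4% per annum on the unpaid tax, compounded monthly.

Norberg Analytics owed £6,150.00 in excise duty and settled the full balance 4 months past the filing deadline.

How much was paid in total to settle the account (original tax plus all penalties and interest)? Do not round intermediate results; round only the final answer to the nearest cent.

£7,221.78

Failure-to-file penalty: 6.5% × £6,150.00 = £399.75
Failure-to-pay penalty: 4 × 1.25% × £6,150.00 = £307.50
Interest (17.4%/yr ÷ 12 = 1.45%/month): £6,150.00 × ((1 + 0.0145)^4 − 1) = £364.5335…
Total = £6,150.00 + £707.2500 + £364.5335… = £7,221.78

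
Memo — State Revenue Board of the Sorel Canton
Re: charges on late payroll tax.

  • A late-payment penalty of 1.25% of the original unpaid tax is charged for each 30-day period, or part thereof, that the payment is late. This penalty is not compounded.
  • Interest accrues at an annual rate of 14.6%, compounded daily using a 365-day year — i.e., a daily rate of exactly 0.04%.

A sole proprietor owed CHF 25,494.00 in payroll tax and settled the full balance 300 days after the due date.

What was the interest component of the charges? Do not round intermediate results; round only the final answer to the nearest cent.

CHF 3,249.72

Interest: CHF 25,494.00 × ((1 + 0.0004)^300 − 1) = CHF 25,494.00 × 0.12746980… = CHF 3,249.7151…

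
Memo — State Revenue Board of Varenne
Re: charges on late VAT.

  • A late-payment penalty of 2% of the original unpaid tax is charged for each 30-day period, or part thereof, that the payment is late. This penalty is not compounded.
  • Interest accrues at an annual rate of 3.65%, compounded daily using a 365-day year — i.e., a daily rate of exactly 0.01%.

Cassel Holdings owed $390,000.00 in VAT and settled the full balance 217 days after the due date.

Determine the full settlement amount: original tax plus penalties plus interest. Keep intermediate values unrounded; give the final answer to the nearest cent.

$460,955.06

Penalty periods: ⌈217/30⌉ = 8; penalty = 8 × 2% × $390,000.00 = $62,400.00
Interest: $390,000.00 × ((1 + 0.0001)^217 − 1) = $390,000.00 × 0.02193605… = $8,555.0590…
Total = $390,000.00 + $62,400.0000 + $8,555.0590… = $460,955.06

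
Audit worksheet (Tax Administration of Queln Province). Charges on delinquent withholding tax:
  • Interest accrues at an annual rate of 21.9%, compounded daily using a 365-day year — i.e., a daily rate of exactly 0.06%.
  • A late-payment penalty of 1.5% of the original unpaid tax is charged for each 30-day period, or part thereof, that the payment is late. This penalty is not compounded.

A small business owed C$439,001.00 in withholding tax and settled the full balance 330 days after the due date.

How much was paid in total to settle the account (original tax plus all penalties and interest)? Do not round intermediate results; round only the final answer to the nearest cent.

C$607,529.10

Penalty periods: ⌈330/30⌉ = 11; penalty = 11 × 1.5% × C$439,001.00 = C$72,435.17…
Interest: C$439,001.00 × ((1 + 0.0006)^330 − 1) = C$439,001.00 × 0.21889002… = C$96,092.9370…
Total = C$439,001.00 + C$72,435.1650 + C$96,092.9370… = C$607,529.10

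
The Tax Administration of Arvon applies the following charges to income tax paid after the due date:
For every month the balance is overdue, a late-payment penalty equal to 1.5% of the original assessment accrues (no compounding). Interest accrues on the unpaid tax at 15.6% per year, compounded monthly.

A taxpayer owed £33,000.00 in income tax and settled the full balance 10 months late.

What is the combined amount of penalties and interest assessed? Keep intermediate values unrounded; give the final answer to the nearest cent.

Late-payment penalty: 10 × 1.5% × £33,000.00 = £4,950.00
Interest (15.6%/yr ÷ 12 = 1.3%/month): £33,000.00 × ((1 + 0.013)^10 − 1) = £4,549.8662…
Penalties + interest = £4,950.0000 + £4,549.8662… = £9,499.87

£9,499.87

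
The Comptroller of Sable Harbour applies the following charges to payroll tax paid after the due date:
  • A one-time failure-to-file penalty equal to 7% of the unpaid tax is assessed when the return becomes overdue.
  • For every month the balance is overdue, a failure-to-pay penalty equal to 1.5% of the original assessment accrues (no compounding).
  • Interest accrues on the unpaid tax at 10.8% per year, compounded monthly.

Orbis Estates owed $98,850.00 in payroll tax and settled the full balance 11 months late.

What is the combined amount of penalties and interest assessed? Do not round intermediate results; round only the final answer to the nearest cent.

$33,468.38

Failure-to-file penalty: 7% × $98,850.00 = $6,919.50
Failure-to-pay penalty = 1.5% × $98,850.00 × 11 mo = $16,310.25
Interest (10.8%/yr ÷ 12 = 0.9%/month): $98,850.00 × ((1 + 0.009)^11 − 1) = $10,238.6337…
Penalties + interest = $23,229.7500 + $10,238.6337… = $33,468.38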